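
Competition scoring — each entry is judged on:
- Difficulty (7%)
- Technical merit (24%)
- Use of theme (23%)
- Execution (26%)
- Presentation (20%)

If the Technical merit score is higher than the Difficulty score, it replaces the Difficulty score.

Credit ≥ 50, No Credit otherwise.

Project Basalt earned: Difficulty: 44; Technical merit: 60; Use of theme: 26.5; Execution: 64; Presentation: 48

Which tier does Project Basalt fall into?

Credit

Technical merit (60) > Difficulty (44), so Difficulty counts as 60.
Weighted total:
  Difficulty 60 × 0.07 = 4.2
  Technical merit 60 × 0.24 = 14.4
  Use of theme 26.5 × 0.23 = 6.095
  Execution 64 × 0.26 = 16.64
  Presentation 48 × 0.2 = 9.6
Sum = 50.935
50.935 ≥ 50 → Credit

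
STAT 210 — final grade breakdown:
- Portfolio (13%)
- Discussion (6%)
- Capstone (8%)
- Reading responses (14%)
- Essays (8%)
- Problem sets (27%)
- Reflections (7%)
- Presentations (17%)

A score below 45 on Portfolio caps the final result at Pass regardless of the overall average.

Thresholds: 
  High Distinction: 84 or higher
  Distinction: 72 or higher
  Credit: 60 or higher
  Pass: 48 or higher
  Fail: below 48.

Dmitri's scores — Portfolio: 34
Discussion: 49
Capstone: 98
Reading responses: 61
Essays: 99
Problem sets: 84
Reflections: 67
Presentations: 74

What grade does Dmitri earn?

Pass

Portfolio score 34 < 45: minimum not met.
Weighted total:
  Portfolio 34 × 0.13 = 4.42
  Discussion 49 × 0.06 = 2.94
  Capstone 98 × 0.08 = 7.84
  Reading responses 61 × 0.14 = 8.54
  Essays 99 × 0.08 = 7.92
  Problem sets 84 × 0.27 = 22.68
  Reflections 67 × 0.07 = 4.69
  Presentations 74 × 0.17 = 12.58
Sum = 71.61
71.61 would be Credit; cap at Pass applies → Pass.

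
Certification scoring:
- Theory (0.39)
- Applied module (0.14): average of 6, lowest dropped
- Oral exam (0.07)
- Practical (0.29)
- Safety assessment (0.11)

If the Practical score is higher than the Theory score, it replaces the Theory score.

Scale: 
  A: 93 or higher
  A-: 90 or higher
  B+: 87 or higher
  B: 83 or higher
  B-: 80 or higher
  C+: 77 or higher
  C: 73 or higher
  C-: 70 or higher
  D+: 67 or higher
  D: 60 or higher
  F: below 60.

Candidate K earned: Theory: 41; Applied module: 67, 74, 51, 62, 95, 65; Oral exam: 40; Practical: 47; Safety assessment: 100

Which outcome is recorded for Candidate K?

F

Applied module: drop 51 → average of remaining 5 = 363/5 = 72.6
Practical (47) > Theory (41), so Theory counts as 47.
Weighted total:
  Theory 47 × 0.39 = 18.33
  Applied module 72.6 × 0.14 = 10.164
  Oral exam 40 × 0.07 = 2.8
  Practical 47 × 0.29 = 13.63
  Safety assessment 100 × 0.11 = 11
Sum = 55.924
55.924 < 60 → F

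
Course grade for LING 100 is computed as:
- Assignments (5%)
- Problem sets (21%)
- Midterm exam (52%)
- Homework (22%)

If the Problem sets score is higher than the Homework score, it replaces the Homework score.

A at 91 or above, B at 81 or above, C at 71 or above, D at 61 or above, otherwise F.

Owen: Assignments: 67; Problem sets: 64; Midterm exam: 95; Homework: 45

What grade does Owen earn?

Problem sets (64) > Homework (45), so Homework counts as 64.
Weighted total:
  Assignments 67 × 0.05 = 3.35
  Problem sets 64 × 0.21 = 13.44
  Midterm exam 95 × 0.52 = 49.4
  Homework 64 × 0.22 = 14.08
Sum = 80.27
80.27 is ≥ 71 and < 81 → C

C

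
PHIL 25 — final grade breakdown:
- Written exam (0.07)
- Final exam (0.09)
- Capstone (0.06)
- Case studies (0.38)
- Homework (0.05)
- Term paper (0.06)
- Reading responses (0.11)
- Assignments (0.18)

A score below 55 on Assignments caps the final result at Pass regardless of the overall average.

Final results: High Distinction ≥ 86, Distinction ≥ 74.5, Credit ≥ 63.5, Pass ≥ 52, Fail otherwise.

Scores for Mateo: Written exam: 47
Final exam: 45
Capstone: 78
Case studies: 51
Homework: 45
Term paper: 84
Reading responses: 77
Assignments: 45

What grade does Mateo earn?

Pass

Assignments score 45 < 55: minimum not met.
Weighted total:
  Written exam 47 × 0.07 = 3.29
  Final exam 45 × 0.09 = 4.05
  Capstone 78 × 0.06 = 4.68
  Case studies 51 × 0.38 = 19.38
  Homework 45 × 0.05 = 2.25
  Term paper 84 × 0.06 = 5.04
  Reading responses 77 × 0.11 = 8.47
  Assignments 45 × 0.18 = 8.1
Sum = 55.26
55.26 would be Pass; cap at Pass applies → Pass.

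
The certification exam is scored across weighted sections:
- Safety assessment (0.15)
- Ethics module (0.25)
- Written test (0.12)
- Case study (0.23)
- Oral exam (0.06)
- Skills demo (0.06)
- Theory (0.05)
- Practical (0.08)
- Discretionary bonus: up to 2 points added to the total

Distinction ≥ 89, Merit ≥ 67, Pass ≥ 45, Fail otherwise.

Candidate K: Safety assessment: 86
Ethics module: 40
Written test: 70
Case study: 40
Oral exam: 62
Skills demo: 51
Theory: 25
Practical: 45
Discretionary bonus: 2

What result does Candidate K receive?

Weighted total:
  Safety assessment 86 × 0.15 = 12.9
  Ethics module 40 × 0.25 = 10
  Written test 70 × 0.12 = 8.4
  Case study 40 × 0.23 = 9.2
  Oral exam 62 × 0.06 = 3.72
  Skills demo 51 × 0.06 = 3.06
  Theory 25 × 0.05 = 1.25
  Practical 45 × 0.08 = 3.6
Sum = 52.13
Discretionary bonus: 52.13 + 2 = 54.13
54.13 is ≥ 45 and < 67 → Pass

Pass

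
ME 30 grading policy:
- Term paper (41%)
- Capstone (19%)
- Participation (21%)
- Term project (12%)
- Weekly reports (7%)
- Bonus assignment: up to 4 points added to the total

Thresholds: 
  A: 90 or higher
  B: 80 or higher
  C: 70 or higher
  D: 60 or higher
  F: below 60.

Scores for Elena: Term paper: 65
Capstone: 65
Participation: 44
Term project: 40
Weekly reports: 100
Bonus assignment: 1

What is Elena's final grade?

D

Weighted total:
  Term paper 65 × 0.41 = 26.65
  Capstone 65 × 0.19 = 12.35
  Participation 44 × 0.21 = 9.24
  Term project 40 × 0.12 = 4.8
  Weekly reports 100 × 0.07 = 7
Sum = 60.04
Bonus assignment: 60.04 + 1 = 61.04
61.04 is ≥ 60 and < 70 → D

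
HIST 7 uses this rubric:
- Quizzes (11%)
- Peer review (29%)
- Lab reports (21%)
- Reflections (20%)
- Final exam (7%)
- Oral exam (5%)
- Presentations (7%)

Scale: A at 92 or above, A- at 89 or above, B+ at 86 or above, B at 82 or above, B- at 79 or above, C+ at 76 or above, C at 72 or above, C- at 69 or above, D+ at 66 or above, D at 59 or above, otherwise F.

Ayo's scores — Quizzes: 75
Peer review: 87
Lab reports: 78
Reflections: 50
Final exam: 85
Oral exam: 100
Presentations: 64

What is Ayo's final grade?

C

Weighted total:
  Quizzes 75 × 0.11 = 8.25
  Peer review 87 × 0.29 = 25.23
  Lab reports 78 × 0.21 = 16.38
  Reflections 50 × 0.2 = 10
  Final exam 85 × 0.07 = 5.95
  Oral exam 100 × 0.05 = 5
  Presentations 64 × 0.07 = 4.48
Sum = 75.29
75.29 is ≥ 72 and < 76 → C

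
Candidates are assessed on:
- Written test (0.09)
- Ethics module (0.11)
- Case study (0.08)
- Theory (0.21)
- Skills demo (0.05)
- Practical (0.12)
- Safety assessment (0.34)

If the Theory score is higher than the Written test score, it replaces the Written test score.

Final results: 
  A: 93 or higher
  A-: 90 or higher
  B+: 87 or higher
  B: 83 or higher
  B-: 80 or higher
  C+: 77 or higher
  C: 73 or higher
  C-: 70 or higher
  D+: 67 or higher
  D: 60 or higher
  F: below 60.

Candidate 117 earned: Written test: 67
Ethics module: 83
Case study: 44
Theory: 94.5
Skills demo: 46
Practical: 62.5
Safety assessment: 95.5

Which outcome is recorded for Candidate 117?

Theory (94.5) > Written test (67), so Written test counts as 94.5.
Weighted total:
  Written test 94.5 × 0.09 = 8.505
  Ethics module 83 × 0.11 = 9.13
  Case study 44 × 0.08 = 3.52
  Theory 94.5 × 0.21 = 19.845
  Skills demo 46 × 0.05 = 2.3
  Practical 62.5 × 0.12 = 7.5
  Safety assessment 95.5 × 0.34 = 32.47
Sum = 83.27
83.27 is ≥ 83 and < 87 → B

B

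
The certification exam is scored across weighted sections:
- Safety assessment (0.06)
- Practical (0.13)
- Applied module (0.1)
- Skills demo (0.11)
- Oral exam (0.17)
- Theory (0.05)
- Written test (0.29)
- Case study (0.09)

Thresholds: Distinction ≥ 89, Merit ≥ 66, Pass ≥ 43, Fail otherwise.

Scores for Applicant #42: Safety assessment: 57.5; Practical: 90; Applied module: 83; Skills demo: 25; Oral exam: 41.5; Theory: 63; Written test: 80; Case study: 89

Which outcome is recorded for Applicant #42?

Weighted total:
  Safety assessment 57.5 × 0.06 = 3.45
  Practical 90 × 0.13 = 11.7
  Applied module 83 × 0.1 = 8.3
  Skills demo 25 × 0.11 = 2.75
  Oral exam 41.5 × 0.17 = 7.055
  Theory 63 × 0.05 = 3.15
  Written test 80 × 0.29 = 23.2
  Case study 89 × 0.09 = 8.01
Sum = 67.615
67.615 is ≥ 66 and < 89 → Merit

Merit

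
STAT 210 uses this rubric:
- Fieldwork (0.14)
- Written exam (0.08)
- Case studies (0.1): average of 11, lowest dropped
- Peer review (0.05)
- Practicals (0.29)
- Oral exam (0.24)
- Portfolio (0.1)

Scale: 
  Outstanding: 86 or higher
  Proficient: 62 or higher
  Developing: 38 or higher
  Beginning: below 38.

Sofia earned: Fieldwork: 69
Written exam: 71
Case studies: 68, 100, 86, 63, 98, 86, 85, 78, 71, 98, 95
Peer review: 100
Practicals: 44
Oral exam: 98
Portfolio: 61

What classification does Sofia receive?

Case studies: drop 63 → average of remaining 10 = 865/10 = 86.5
Weighted total:
  Fieldwork 69 × 0.14 = 9.66
  Written exam 71 × 0.08 = 5.68
  Case studies 86.5 × 0.1 = 8.65
  Peer review 100 × 0.05 = 5
  Practicals 44 × 0.29 = 12.76
  Oral exam 98 × 0.24 = 23.52
  Portfolio 61 × 0.1 = 6.1
Sum = 71.37
71.37 is ≥ 62 and < 86 → Proficient

Proficient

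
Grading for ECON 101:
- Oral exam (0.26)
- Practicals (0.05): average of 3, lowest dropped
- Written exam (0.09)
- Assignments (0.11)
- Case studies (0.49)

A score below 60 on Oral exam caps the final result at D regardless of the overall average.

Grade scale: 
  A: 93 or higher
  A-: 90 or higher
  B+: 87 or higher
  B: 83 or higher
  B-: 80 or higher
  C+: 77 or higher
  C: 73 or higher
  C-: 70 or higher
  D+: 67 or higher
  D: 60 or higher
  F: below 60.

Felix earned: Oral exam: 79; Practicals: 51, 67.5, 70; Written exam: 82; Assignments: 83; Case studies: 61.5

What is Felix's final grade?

Practicals: drop 51 → average of remaining 2 = 137.5/2 = 68.75
Oral exam score 79 ≥ 60: minimum met.
Weighted total:
  Oral exam 79 × 0.26 = 20.54
  Practicals 68.75 × 0.05 = 3.4375
  Written exam 82 × 0.09 = 7.38
  Assignments 83 × 0.11 = 9.13
  Case studies 61.5 × 0.49 = 30.135
Sum = 70.6225
70.6225 is ≥ 70 and < 73 → C-

C-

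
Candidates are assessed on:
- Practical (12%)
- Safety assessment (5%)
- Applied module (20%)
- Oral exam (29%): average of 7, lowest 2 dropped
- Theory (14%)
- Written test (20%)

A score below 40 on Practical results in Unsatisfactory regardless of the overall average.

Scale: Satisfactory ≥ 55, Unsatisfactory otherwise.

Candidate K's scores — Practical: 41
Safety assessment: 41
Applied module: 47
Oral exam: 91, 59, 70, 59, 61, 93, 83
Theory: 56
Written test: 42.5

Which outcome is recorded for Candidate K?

Satisfactory

Oral exam: drop 59, 59 → average of remaining 5 = 398/5 = 79.6
Practical score 41 ≥ 40: minimum met.
Weighted total:
  Practical 41 × 0.12 = 4.92
  Safety assessment 41 × 0.05 = 2.05
  Applied module 47 × 0.2 = 9.4
  Oral exam 79.6 × 0.29 = 23.084
  Theory 56 × 0.14 = 7.84
  Written test 42.5 × 0.2 = 8.5
Sum = 55.794
55.794 ≥ 55 → Satisfactory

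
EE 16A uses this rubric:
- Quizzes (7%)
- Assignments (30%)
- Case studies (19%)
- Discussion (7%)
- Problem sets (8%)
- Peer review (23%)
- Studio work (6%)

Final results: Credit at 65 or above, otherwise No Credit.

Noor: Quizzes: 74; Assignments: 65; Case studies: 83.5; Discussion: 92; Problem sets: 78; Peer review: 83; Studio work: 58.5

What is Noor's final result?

Weighted total:
  Quizzes 74 × 0.07 = 5.18
  Assignments 65 × 0.3 = 19.5
  Case studies 83.5 × 0.19 = 15.865
  Discussion 92 × 0.07 = 6.44
  Problem sets 78 × 0.08 = 6.24
  Peer review 83 × 0.23 = 19.09
  Studio work 58.5 × 0.06 = 3.51
Sum = 75.825
75.825 ≥ 65 → Credit

Credit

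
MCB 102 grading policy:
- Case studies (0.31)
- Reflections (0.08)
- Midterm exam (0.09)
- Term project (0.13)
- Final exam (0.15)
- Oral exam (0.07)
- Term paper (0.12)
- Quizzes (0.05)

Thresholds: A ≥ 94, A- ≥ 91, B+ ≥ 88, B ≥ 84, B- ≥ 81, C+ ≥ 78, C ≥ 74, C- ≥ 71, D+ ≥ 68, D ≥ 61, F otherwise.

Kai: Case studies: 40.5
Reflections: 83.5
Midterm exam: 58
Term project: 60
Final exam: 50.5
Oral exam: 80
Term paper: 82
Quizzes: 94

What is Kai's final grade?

Weighted total:
  Case studies 40.5 × 0.31 = 12.555
  Reflections 83.5 × 0.08 = 6.68
  Midterm exam 58 × 0.09 = 5.22
  Term project 60 × 0.13 = 7.8
  Final exam 50.5 × 0.15 = 7.575
  Oral exam 80 × 0.07 = 5.6
  Term paper 82 × 0.12 = 9.84
  Quizzes 94 × 0.05 = 4.7
Sum = 59.97
59.97 < 61 → F

F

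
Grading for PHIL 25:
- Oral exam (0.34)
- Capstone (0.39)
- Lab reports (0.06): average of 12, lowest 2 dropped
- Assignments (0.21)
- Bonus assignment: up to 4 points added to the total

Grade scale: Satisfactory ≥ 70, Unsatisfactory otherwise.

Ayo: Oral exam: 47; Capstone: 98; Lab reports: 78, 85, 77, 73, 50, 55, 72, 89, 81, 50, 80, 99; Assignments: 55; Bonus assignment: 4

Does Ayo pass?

Lab reports: drop 50, 50 → average of remaining 10 = 789/10 = 78.9
Weighted total:
  Oral exam 47 × 0.34 = 15.98
  Capstone 98 × 0.39 = 38.22
  Lab reports 78.9 × 0.06 = 4.734
  Assignments 55 × 0.21 = 11.55
Sum = 70.484
Bonus assignment: 70.484 + 4 = 74.484
74.484 ≥ 70 → Satisfactory

Satisfactory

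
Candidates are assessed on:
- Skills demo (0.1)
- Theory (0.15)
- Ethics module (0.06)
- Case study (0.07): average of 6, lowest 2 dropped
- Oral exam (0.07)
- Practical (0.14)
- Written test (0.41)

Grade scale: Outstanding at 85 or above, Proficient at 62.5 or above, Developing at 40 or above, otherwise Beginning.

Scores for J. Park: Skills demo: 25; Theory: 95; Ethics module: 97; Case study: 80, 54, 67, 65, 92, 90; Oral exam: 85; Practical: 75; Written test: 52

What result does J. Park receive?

Proficient

Case study: drop 54, 65 → average of remaining 4 = 329/4 = 82.25
Weighted total:
  Skills demo 25 × 0.1 = 2.5
  Theory 95 × 0.15 = 14.25
  Ethics module 97 × 0.06 = 5.82
  Case study 82.25 × 0.07 = 5.7575
  Oral exam 85 × 0.07 = 5.95
  Practical 75 × 0.14 = 10.5
  Written test 52 × 0.41 = 21.32
Sum = 66.0975
66.0975 is ≥ 62.5 and < 85 → Proficient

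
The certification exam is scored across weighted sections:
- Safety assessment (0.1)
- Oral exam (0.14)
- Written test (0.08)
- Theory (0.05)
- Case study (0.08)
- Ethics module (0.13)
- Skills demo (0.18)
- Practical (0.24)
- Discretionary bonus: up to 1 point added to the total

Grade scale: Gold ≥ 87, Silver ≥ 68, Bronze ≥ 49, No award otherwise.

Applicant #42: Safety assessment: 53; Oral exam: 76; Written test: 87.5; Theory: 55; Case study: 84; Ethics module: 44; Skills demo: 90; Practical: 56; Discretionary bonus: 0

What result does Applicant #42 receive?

Weighted total:
  Safety assessment 53 × 0.1 = 5.3
  Oral exam 76 × 0.14 = 10.64
  Written test 87.5 × 0.08 = 7
  Theory 55 × 0.05 = 2.75
  Case study 84 × 0.08 = 6.72
  Ethics module 44 × 0.13 = 5.72
  Skills demo 90 × 0.18 = 16.2
  Practical 56 × 0.24 = 13.44
Sum = 67.77
Discretionary bonus: 67.77 + 0 = 67.77
67.77 is ≥ 49 and < 68 → Bronze

Bronze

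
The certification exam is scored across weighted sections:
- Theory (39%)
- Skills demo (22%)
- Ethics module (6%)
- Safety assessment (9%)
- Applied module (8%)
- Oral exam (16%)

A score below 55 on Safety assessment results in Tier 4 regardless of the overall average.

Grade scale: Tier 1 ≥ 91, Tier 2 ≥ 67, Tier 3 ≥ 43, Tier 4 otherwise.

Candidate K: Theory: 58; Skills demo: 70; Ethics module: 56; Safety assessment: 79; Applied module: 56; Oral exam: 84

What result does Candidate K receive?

Tier 3

Safety assessment score 79 ≥ 55: minimum met.
Weighted total:
  Theory 58 × 0.39 = 22.62
  Skills demo 70 × 0.22 = 15.4
  Ethics module 56 × 0.06 = 3.36
  Safety assessment 79 × 0.09 = 7.11
  Applied module 56 × 0.08 = 4.48
  Oral exam 84 × 0.16 = 13.44
Sum = 66.41
66.41 is ≥ 43 and < 67 → Tier 3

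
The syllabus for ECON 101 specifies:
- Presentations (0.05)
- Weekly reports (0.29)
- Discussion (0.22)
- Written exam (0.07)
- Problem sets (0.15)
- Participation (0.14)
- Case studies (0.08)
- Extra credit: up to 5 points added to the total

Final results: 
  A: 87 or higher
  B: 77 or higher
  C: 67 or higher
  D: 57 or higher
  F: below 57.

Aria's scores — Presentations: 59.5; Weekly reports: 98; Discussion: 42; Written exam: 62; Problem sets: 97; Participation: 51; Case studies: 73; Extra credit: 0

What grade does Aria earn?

Weighted total:
  Presentations 59.5 × 0.05 = 2.975
  Weekly reports 98 × 0.29 = 28.42
  Discussion 42 × 0.22 = 9.24
  Written exam 62 × 0.07 = 4.34
  Problem sets 97 × 0.15 = 14.55
  Participation 51 × 0.14 = 7.14
  Case studies 73 × 0.08 = 5.84
Sum = 72.505
Extra credit: 72.505 + 0 = 72.505
72.505 is ≥ 67 and < 77 → C

C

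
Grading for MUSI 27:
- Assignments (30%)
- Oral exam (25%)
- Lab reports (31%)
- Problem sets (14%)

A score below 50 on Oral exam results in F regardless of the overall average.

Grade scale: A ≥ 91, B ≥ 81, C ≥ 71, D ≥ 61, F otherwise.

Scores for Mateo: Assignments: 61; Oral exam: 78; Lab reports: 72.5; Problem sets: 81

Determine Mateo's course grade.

C

Oral exam score 78 ≥ 50: minimum met.
Weighted total:
  Assignments 61 × 0.3 = 18.3
  Oral exam 78 × 0.25 = 19.5
  Lab reports 72.5 × 0.31 = 22.475
  Problem sets 81 × 0.14 = 11.34
Sum = 71.615
71.615 is ≥ 71 and < 81 → C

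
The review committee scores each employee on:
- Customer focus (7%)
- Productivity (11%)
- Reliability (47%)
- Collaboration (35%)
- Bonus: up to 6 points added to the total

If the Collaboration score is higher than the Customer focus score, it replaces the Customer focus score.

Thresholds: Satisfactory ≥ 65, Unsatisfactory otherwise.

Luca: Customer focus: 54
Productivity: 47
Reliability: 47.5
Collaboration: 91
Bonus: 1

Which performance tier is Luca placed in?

Collaboration (91) > Customer focus (54), so Customer focus counts as 91.
Weighted total:
  Customer focus 91 × 0.07 = 6.37
  Productivity 47 × 0.11 = 5.17
  Reliability 47.5 × 0.47 = 22.325
  Collaboration 91 × 0.35 = 31.85
Sum = 65.715
Bonus: 65.715 + 1 = 66.715
66.715 ≥ 65 → Satisfactory

Satisfactory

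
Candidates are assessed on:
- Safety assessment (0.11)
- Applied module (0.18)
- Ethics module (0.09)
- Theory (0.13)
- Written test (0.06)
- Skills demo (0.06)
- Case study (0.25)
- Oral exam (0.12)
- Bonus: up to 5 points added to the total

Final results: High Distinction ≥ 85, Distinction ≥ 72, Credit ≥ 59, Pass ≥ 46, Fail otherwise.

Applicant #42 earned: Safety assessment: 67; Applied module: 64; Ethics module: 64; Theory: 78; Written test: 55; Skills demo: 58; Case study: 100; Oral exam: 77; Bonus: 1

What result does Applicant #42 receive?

Weighted total:
  Safety assessment 67 × 0.11 = 7.37
  Applied module 64 × 0.18 = 11.52
  Ethics module 64 × 0.09 = 5.76
  Theory 78 × 0.13 = 10.14
  Written test 55 × 0.06 = 3.3
  Skills demo 58 × 0.06 = 3.48
  Case study 100 × 0.25 = 25
  Oral exam 77 × 0.12 = 9.24
Sum = 75.81
Bonus: 75.81 + 1 = 76.81
76.81 is ≥ 72 and < 85 → Distinction

Distinction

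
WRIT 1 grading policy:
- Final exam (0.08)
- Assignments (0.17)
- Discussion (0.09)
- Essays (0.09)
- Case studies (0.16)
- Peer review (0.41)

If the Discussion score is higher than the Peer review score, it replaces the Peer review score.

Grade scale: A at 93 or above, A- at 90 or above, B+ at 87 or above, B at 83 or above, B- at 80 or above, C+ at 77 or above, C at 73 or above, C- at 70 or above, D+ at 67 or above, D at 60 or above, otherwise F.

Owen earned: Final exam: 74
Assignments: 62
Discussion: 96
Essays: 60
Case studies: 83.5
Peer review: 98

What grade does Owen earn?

B

Discussion (96) ≤ Peer review (98), so Peer review stays at 98.
Weighted total:
  Final exam 74 × 0.08 = 5.92
  Assignments 62 × 0.17 = 10.54
  Discussion 96 × 0.09 = 8.64
  Essays 60 × 0.09 = 5.4
  Case studies 83.5 × 0.16 = 13.36
  Peer review 98 × 0.41 = 40.18
Sum = 84.04
84.04 is ≥ 83 and < 87 → B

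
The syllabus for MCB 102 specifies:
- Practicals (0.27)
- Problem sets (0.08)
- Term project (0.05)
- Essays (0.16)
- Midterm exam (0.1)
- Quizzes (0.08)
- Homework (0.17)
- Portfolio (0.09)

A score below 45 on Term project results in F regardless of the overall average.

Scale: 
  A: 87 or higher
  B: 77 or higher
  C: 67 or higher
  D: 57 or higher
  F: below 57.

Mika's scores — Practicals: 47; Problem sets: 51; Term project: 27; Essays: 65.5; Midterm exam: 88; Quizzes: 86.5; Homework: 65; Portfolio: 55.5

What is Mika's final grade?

F

Term project score 27 < 45: minimum not met.
Weighted total:
  Practicals 47 × 0.27 = 12.69
  Problem sets 51 × 0.08 = 4.08
  Term project 27 × 0.05 = 1.35
  Essays 65.5 × 0.16 = 10.48
  Midterm exam 88 × 0.1 = 8.8
  Quizzes 86.5 × 0.08 = 6.92
  Homework 65 × 0.17 = 11.05
  Portfolio 55.5 × 0.09 = 4.995
Sum = 60.365
Because the Term project minimum was not met, the result is F.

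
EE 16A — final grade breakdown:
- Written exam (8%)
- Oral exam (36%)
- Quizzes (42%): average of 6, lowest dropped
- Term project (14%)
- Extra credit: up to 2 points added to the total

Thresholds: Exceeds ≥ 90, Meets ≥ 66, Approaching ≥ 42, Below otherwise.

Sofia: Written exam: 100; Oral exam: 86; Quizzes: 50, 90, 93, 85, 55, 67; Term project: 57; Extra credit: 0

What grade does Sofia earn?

Meets

Quizzes: drop 50 → average of remaining 5 = 390/5 = 78
Weighted total:
  Written exam 100 × 0.08 = 8
  Oral exam 86 × 0.36 = 30.96
  Quizzes 78 × 0.42 = 32.76
  Term project 57 × 0.14 = 7.98
Sum = 79.7
Extra credit: 79.7 + 0 = 79.7
79.7 is ≥ 66 and < 90 → Meets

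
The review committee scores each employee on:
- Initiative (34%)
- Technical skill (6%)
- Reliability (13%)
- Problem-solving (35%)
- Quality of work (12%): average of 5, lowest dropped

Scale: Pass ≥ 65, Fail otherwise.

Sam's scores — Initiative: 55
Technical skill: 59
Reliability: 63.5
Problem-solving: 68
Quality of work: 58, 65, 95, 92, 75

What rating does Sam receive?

Quality of work: drop 58 → average of remaining 4 = 327/4 = 81.75
Weighted total:
  Initiative 55 × 0.34 = 18.7
  Technical skill 59 × 0.06 = 3.54
  Reliability 63.5 × 0.13 = 8.255
  Problem-solving 68 × 0.35 = 23.8
  Quality of work 81.75 × 0.12 = 9.81
Sum = 64.105
64.105 < 65 → Fail

Fail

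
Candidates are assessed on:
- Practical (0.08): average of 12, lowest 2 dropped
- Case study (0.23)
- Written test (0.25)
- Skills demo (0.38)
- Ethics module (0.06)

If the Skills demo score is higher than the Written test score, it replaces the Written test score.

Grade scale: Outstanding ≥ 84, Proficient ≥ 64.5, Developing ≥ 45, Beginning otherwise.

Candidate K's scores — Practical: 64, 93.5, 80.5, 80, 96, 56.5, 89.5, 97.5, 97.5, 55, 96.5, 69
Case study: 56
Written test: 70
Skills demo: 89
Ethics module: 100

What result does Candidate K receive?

Proficient

Practical: drop 55, 56.5 → average of remaining 10 = 864/10 = 86.4
Skills demo (89) > Written test (70), so Written test counts as 89.
Weighted total:
  Practical 86.4 × 0.08 = 6.912
  Case study 56 × 0.23 = 12.88
  Written test 89 × 0.25 = 22.25
  Skills demo 89 × 0.38 = 33.82
  Ethics module 100 × 0.06 = 6
Sum = 81.862
81.862 is ≥ 64.5 and < 84 → Proficient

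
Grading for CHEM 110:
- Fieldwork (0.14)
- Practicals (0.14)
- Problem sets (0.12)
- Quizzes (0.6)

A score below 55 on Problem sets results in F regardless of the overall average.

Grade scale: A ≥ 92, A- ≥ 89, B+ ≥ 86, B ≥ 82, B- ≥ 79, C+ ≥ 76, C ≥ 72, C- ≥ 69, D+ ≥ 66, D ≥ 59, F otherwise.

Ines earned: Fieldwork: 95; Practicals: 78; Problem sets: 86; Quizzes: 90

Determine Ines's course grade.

Problem sets score 86 ≥ 55: minimum met.
Weighted total:
  Fieldwork 95 × 0.14 = 13.3
  Practicals 78 × 0.14 = 10.92
  Problem sets 86 × 0.12 = 10.32
  Quizzes 90 × 0.6 = 54
Sum = 88.54
88.54 is ≥ 86 and < 89 → B+

B+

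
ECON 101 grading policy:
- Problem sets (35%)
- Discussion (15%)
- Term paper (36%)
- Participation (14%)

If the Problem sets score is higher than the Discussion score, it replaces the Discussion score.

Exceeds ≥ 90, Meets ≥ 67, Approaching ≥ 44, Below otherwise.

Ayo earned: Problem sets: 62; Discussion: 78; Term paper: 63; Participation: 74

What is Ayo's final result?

Problem sets (62) ≤ Discussion (78), so Discussion stays at 78.
Weighted total:
  Problem sets 62 × 0.35 = 21.7
  Discussion 78 × 0.15 = 11.7
  Term paper 63 × 0.36 = 22.68
  Participation 74 × 0.14 = 10.36
Sum = 66.44
66.44 is ≥ 44 and < 67 → Approaching

Approaching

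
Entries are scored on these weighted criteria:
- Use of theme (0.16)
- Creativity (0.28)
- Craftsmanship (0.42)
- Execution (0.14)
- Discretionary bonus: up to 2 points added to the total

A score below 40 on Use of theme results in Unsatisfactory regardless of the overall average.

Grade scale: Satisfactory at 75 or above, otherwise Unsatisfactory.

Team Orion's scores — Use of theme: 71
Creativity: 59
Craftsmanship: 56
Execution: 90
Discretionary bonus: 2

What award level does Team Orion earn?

Unsatisfactory

Use of theme score 71 ≥ 40: minimum met.
Weighted total:
  Use of theme 71 × 0.16 = 11.36
  Creativity 59 × 0.28 = 16.52
  Craftsmanship 56 × 0.42 = 23.52
  Execution 90 × 0.14 = 12.6
Sum = 64
Discretionary bonus: 64 + 2 = 66
66 < 75 → Unsatisfactory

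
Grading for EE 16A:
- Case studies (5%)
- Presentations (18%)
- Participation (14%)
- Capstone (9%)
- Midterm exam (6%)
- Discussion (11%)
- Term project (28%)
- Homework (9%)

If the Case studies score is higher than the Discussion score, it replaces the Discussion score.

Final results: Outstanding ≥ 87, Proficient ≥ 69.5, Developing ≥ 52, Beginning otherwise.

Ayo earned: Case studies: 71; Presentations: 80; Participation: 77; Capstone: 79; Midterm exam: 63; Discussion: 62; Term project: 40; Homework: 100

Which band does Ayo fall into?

Case studies (71) > Discussion (62), so Discussion counts as 71.
Weighted total:
  Case studies 71 × 0.05 = 3.55
  Presentations 80 × 0.18 = 14.4
  Participation 77 × 0.14 = 10.78
  Capstone 79 × 0.09 = 7.11
  Midterm exam 63 × 0.06 = 3.78
  Discussion 71 × 0.11 = 7.81
  Term project 40 × 0.28 = 11.2
  Homework 100 × 0.09 = 9
Sum = 67.63
67.63 is ≥ 52 and < 69.5 → Developing

Developing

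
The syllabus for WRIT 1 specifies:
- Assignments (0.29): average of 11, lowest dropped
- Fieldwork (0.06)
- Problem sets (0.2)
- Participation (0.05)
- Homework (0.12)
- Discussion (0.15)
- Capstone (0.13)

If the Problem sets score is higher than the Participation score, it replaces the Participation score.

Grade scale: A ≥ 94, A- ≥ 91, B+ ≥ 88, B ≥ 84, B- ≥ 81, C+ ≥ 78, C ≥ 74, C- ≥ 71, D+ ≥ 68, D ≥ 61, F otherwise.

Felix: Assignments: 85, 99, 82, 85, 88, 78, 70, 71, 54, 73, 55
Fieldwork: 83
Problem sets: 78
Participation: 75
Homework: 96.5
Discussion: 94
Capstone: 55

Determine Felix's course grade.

Assignments: drop 54 → average of remaining 10 = 786/10 = 78.6
Problem sets (78) > Participation (75), so Participation counts as 78.
Weighted total:
  Assignments 78.6 × 0.29 = 22.794
  Fieldwork 83 × 0.06 = 4.98
  Problem sets 78 × 0.2 = 15.6
  Participation 78 × 0.05 = 3.9
  Homework 96.5 × 0.12 = 11.58
  Discussion 94 × 0.15 = 14.1
  Capstone 55 × 0.13 = 7.15
Sum = 80.104
80.104 is ≥ 78 and < 81 → C+

C+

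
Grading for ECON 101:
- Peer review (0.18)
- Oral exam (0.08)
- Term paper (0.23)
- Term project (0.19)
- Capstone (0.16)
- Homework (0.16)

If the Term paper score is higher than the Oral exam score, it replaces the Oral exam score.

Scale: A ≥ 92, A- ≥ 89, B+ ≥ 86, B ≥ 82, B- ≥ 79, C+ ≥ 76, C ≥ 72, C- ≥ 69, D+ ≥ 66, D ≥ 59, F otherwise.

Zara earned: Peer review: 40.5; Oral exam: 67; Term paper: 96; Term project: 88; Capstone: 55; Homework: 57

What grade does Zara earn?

Term paper (96) > Oral exam (67), so Oral exam counts as 96.
Weighted total:
  Peer review 40.5 × 0.18 = 7.29
  Oral exam 96 × 0.08 = 7.68
  Term paper 96 × 0.23 = 22.08
  Term project 88 × 0.19 = 16.72
  Capstone 55 × 0.16 = 8.8
  Homework 57 × 0.16 = 9.12
Sum = 71.69
71.69 is ≥ 69 and < 72 → C-

C-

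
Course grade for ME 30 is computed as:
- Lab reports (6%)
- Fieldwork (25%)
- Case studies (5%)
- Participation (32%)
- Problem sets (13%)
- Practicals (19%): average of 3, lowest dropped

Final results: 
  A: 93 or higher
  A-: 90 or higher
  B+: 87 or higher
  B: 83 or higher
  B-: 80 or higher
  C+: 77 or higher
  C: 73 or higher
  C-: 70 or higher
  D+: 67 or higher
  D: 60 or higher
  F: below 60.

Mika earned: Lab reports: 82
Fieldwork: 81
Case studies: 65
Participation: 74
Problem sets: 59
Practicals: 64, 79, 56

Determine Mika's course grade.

Practicals: drop 56 → average of remaining 2 = 143/2 = 71.5
Weighted total:
  Lab reports 82 × 0.06 = 4.92
  Fieldwork 81 × 0.25 = 20.25
  Case studies 65 × 0.05 = 3.25
  Participation 74 × 0.32 = 23.68
  Problem sets 59 × 0.13 = 7.67
  Practicals 71.5 × 0.19 = 13.585
Sum = 73.355
73.355 is ≥ 73 and < 77 → C

C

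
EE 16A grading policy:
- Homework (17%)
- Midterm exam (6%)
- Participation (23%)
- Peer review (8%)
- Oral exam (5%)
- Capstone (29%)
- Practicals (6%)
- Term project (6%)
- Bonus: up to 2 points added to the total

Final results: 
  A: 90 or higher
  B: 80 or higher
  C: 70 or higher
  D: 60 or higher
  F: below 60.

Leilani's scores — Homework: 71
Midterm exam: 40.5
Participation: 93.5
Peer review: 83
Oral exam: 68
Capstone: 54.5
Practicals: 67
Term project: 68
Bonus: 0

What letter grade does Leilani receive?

Weighted total:
  Homework 71 × 0.17 = 12.07
  Midterm exam 40.5 × 0.06 = 2.43
  Participation 93.5 × 0.23 = 21.505
  Peer review 83 × 0.08 = 6.64
  Oral exam 68 × 0.05 = 3.4
  Capstone 54.5 × 0.29 = 15.805
  Practicals 67 × 0.06 = 4.02
  Term project 68 × 0.06 = 4.08
Sum = 69.95
Bonus: 69.95 + 0 = 69.95
69.95 is ≥ 60 and < 70 → D

D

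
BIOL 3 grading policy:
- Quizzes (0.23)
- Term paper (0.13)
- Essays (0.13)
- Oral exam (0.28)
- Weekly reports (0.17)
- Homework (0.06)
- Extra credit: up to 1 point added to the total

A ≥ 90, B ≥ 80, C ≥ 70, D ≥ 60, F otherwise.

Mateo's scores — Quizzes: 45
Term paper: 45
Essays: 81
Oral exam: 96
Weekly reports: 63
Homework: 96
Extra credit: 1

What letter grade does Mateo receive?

Weighted total:
  Quizzes 45 × 0.23 = 10.35
  Term paper 45 × 0.13 = 5.85
  Essays 81 × 0.13 = 10.53
  Oral exam 96 × 0.28 = 26.88
  Weekly reports 63 × 0.17 = 10.71
  Homework 96 × 0.06 = 5.76
Sum = 70.08
Extra credit: 70.08 + 1 = 71.08
71.08 is ≥ 70 and < 80 → C

C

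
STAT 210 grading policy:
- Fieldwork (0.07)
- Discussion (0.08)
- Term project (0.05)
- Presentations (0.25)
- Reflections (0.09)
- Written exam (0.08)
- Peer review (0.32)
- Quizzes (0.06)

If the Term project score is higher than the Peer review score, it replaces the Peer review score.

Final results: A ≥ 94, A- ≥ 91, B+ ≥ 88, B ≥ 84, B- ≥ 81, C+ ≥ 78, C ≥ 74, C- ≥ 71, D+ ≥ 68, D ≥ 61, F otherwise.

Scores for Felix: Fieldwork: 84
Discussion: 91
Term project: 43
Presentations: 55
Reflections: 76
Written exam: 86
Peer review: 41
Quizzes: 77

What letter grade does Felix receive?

D

Term project (43) > Peer review (41), so Peer review counts as 43.
Weighted total:
  Fieldwork 84 × 0.07 = 5.88
  Discussion 91 × 0.08 = 7.28
  Term project 43 × 0.05 = 2.15
  Presentations 55 × 0.25 = 13.75
  Reflections 76 × 0.09 = 6.84
  Written exam 86 × 0.08 = 6.88
  Peer review 43 × 0.32 = 13.76
  Quizzes 77 × 0.06 = 4.62
Sum = 61.16
61.16 is ≥ 61 and < 68 → D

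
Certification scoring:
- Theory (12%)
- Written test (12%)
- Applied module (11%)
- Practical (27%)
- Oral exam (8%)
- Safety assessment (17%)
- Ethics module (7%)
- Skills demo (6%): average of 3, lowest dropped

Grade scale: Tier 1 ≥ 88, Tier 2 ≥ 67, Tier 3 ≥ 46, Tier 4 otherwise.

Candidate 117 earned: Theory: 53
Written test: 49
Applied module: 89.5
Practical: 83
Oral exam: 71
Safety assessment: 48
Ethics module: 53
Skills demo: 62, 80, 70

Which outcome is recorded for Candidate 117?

Tier 3

Skills demo: drop 62 → average of remaining 2 = 150/2 = 75
Weighted total:
  Theory 53 × 0.12 = 6.36
  Written test 49 × 0.12 = 5.88
  Applied module 89.5 × 0.11 = 9.845
  Practical 83 × 0.27 = 22.41
  Oral exam 71 × 0.08 = 5.68
  Safety assessment 48 × 0.17 = 8.16
  Ethics module 53 × 0.07 = 3.71
  Skills demo 75 × 0.06 = 4.5
Sum = 66.545
66.545 is ≥ 46 and < 67 → Tier 3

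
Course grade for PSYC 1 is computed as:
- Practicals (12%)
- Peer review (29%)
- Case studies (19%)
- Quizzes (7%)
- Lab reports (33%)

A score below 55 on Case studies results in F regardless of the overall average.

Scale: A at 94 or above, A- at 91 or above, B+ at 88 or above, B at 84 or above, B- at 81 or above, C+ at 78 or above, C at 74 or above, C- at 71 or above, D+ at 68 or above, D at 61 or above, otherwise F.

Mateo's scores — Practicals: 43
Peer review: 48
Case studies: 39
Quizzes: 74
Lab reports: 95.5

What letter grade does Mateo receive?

Case studies score 39 < 55: minimum not met.
Weighted total:
  Practicals 43 × 0.12 = 5.16
  Peer review 48 × 0.29 = 13.92
  Case studies 39 × 0.19 = 7.41
  Quizzes 74 × 0.07 = 5.18
  Lab reports 95.5 × 0.33 = 31.515
Sum = 63.185
Because the Case studies minimum was not met, the result is F.

F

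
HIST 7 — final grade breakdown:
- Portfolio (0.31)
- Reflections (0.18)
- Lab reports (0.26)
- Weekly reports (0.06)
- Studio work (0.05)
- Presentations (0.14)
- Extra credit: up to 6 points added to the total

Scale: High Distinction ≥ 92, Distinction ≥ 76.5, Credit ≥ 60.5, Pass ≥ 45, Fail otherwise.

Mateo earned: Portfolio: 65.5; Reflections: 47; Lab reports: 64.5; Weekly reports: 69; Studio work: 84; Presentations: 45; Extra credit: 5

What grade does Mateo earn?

Weighted total:
  Portfolio 65.5 × 0.31 = 20.305
  Reflections 47 × 0.18 = 8.46
  Lab reports 64.5 × 0.26 = 16.77
  Weekly reports 69 × 0.06 = 4.14
  Studio work 84 × 0.05 = 4.2
  Presentations 45 × 0.14 = 6.3
Sum = 60.175
Extra credit: 60.175 + 5 = 65.175
65.175 is ≥ 60.5 and < 76.5 → Credit

Credit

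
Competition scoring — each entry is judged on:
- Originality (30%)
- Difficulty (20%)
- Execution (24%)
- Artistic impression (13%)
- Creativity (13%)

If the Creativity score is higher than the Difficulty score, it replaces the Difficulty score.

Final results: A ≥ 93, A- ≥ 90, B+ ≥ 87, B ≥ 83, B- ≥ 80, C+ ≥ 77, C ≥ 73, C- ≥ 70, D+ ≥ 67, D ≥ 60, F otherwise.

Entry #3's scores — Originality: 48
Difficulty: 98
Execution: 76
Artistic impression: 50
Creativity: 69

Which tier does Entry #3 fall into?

Creativity (69) ≤ Difficulty (98), so Difficulty stays at 98.
Weighted total:
  Originality 48 × 0.3 = 14.4
  Difficulty 98 × 0.2 = 19.6
  Execution 76 × 0.24 = 18.24
  Artistic impression 50 × 0.13 = 6.5
  Creativity 69 × 0.13 = 8.97
Sum = 67.71
67.71 is ≥ 67 and < 70 → D+

D+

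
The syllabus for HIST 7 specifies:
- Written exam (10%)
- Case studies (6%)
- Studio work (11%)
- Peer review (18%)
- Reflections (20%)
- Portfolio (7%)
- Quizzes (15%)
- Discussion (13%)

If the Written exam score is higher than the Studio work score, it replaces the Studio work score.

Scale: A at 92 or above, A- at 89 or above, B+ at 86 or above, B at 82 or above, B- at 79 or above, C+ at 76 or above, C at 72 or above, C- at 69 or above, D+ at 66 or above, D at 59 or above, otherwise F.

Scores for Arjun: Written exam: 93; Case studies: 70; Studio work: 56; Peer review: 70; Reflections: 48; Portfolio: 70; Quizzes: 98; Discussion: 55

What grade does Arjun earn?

Written exam (93) > Studio work (56), so Studio work counts as 93.
Weighted total:
  Written exam 93 × 0.1 = 9.3
  Case studies 70 × 0.06 = 4.2
  Studio work 93 × 0.11 = 10.23
  Peer review 70 × 0.18 = 12.6
  Reflections 48 × 0.2 = 9.6
  Portfolio 70 × 0.07 = 4.9
  Quizzes 98 × 0.15 = 14.7
  Discussion 55 × 0.13 = 7.15
Sum = 72.68
72.68 is ≥ 72 and < 76 → C

C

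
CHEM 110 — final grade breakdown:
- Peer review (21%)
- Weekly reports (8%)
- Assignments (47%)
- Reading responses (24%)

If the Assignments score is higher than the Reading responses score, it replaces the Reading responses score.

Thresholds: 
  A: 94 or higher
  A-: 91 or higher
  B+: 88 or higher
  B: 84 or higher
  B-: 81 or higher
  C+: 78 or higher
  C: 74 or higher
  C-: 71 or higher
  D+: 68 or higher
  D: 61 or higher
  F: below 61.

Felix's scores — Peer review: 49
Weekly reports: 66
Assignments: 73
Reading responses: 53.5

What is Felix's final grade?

D

Assignments (73) > Reading responses (53.5), so Reading responses counts as 73.
Weighted total:
  Peer review 49 × 0.21 = 10.29
  Weekly reports 66 × 0.08 = 5.28
  Assignments 73 × 0.47 = 34.31
  Reading responses 73 × 0.24 = 17.52
Sum = 67.4
67.4 is ≥ 61 and < 68 → D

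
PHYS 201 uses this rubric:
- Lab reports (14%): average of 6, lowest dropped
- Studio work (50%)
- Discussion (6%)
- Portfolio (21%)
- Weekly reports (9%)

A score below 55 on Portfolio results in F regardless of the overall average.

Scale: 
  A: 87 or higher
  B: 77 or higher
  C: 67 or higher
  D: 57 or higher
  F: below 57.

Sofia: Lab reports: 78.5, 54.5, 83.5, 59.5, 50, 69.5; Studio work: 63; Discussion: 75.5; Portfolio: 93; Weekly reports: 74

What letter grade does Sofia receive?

Lab reports: drop 50 → average of remaining 5 = 345.5/5 = 69.1
Portfolio score 93 ≥ 55: minimum met.
Weighted total:
  Lab reports 69.1 × 0.14 = 9.674
  Studio work 63 × 0.5 = 31.5
  Discussion 75.5 × 0.06 = 4.53
  Portfolio 93 × 0.21 = 19.53
  Weekly reports 74 × 0.09 = 6.66
Sum = 71.894
71.894 is ≥ 67 and < 77 → C

C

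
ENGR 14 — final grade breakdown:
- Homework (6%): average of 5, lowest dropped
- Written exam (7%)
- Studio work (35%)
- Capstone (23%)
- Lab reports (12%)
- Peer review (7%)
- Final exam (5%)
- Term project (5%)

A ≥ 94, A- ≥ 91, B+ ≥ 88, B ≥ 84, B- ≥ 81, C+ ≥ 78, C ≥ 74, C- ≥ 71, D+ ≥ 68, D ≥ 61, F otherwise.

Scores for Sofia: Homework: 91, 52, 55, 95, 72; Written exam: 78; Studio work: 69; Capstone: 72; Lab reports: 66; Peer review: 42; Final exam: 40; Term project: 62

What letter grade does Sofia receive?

D

Homework: drop 52 → average of remaining 4 = 313/4 = 78.25
Weighted total:
  Homework 78.25 × 0.06 = 4.695
  Written exam 78 × 0.07 = 5.46
  Studio work 69 × 0.35 = 24.15
  Capstone 72 × 0.23 = 16.56
  Lab reports 66 × 0.12 = 7.92
  Peer review 42 × 0.07 = 2.94
  Final exam 40 × 0.05 = 2
  Term project 62 × 0.05 = 3.1
Sum = 66.825
66.825 is ≥ 61 and < 68 → D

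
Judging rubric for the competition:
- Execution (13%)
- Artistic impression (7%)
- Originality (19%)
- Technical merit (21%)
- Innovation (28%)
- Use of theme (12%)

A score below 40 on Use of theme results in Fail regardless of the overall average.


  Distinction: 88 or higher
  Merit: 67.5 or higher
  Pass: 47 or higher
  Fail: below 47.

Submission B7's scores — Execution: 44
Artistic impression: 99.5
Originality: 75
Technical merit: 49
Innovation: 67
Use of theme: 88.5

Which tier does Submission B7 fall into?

Use of theme score 88.5 ≥ 40: minimum met.
Weighted total:
  Execution 44 × 0.13 = 5.72
  Artistic impression 99.5 × 0.07 = 6.965
  Originality 75 × 0.19 = 14.25
  Technical merit 49 × 0.21 = 10.29
  Innovation 67 × 0.28 = 18.76
  Use of theme 88.5 × 0.12 = 10.62
Sum = 66.605
66.605 is ≥ 47 and < 67.5 → Pass

Pass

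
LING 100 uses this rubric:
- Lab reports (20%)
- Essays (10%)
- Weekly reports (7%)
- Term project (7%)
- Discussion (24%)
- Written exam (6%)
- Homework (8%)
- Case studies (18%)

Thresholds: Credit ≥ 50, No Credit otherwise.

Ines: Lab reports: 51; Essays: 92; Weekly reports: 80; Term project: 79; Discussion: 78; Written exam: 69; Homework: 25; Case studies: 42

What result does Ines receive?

Credit

Weighted total:
  Lab reports 51 × 0.2 = 10.2
  Essays 92 × 0.1 = 9.2
  Weekly reports 80 × 0.07 = 5.6
  Term project 79 × 0.07 = 5.53
  Discussion 78 × 0.24 = 18.72
  Written exam 69 × 0.06 = 4.14
  Homework 25 × 0.08 = 2
  Case studies 42 × 0.18 = 7.56
Sum = 62.95
62.95 ≥ 50 → Credit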